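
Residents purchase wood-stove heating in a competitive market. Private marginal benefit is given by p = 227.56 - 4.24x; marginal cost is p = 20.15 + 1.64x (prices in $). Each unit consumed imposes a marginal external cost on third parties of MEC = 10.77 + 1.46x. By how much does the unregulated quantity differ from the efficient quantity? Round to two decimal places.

8.48 units

Market equilibrium (private): 20.15 + 1.64x = 227.56 - 4.24x → x_m = 35.2738.
Social marginal benefit = demand − MEC = 216.79 - 5.70x.
Set SMB = MC: 216.79 - 5.70x = 20.15 + 1.64x → x* = 26.7902.
Gap = |35.2738 − 26.7902| = 8.4836.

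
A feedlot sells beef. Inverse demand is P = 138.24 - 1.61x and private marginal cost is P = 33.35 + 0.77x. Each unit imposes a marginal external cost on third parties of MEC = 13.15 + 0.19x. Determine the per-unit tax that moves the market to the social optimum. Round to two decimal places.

Social marginal cost = private MC + MEC = 46.50 + 0.96x.
Set SMC = demand: 46.50 + 0.96x = 138.24 - 1.61x → x* = 35.6965.
The Pigouvian tax equals MEC at x*: 13.15 + 0.19×35.6965 = 19.9323.

tax = 19.93 per unit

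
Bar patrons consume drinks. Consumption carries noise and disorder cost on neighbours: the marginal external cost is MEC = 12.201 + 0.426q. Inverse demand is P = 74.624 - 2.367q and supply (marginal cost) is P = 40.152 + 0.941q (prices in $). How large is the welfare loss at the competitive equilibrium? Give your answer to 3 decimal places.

DWL = $37.078

Market equilibrium (private): 40.152 + 0.941q = 74.624 - 2.367q → q_m = 10.4208.
Social marginal benefit = demand − MEC = 62.423 - 2.793q.
Set SMB = MC: 62.423 - 2.793q = 40.152 + 0.941q → q* = 5.9644.
Between q* and q_m the wedge MC − SMB runs linearly from 0 to MEC(q_m), so the loss is a triangle.
DWL = ½ × 4.4564 × 16.6403 = 37.0779.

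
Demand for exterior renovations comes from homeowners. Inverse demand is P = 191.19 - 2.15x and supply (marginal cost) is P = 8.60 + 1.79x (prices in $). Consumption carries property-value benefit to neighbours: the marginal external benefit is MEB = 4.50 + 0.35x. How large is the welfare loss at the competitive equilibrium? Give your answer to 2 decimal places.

Market equilibrium (private): 8.60 + 1.79x = 191.19 - 2.15x → x_m = 46.3426.
Social marginal benefit = demand + MEB = 195.69 - 1.80x.
Set SMB = MC: 195.69 - 1.80x = 8.60 + 1.79x → x* = 52.1142.
The loss is the area between SMB and MC from x* to x_m; with linear curves that's a triangle of height MEB(x_m).
DWL = ½ × 5.7716 × 20.7199 = 59.7935.

DWL = $59.79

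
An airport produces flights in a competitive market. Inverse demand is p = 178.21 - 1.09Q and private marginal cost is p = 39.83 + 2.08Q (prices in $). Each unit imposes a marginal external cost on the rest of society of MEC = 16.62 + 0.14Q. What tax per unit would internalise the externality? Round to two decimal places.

Social marginal cost = private MC + MEC = 56.45 + 2.22Q.
Set SMC = demand: 56.45 + 2.22Q = 178.21 - 1.09Q → Q* = 36.7855.
The Pigouvian tax equals MEC at Q*: 16.62 + 0.14×36.7855 = 21.7700.

tax = $21.77 per unit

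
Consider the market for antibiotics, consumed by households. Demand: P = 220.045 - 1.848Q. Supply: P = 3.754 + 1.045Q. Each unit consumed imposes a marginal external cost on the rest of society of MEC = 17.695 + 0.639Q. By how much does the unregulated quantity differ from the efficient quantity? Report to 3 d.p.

18.536 units

Market equilibrium (private): 3.754 + 1.045Q = 220.045 - 1.848Q → Q_m = 74.7636.
Social marginal benefit = demand − MEC = 202.350 - 2.487Q.
Set SMB = MC: 202.350 - 2.487Q = 3.754 + 1.045Q → Q* = 56.2276.
Gap = |74.7636 − 56.2276| = 18.5360.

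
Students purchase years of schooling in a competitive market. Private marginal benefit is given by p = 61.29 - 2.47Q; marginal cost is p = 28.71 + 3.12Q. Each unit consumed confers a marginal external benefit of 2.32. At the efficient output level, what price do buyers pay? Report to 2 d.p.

P = 45.87

Social marginal benefit = demand + MEB = 63.61 - 2.47Q.
Set SMB = MC: 63.61 - 2.47Q = 28.71 + 3.12Q → Q* = 6.2433.
Consumer price on the demand curve at Q*: 61.29 − 2.47×6.2433 = 45.8690.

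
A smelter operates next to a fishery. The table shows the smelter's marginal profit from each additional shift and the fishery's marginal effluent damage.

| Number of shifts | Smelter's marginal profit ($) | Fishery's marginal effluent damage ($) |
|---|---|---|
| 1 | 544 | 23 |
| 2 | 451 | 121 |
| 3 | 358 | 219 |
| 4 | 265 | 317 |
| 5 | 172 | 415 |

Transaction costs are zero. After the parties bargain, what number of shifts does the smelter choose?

3

Bargaining reaches the level where marginal profit last exceeds marginal effluent damage.
That holds through level 3 (358 ≥ 219) but not at 4 (265 < 317).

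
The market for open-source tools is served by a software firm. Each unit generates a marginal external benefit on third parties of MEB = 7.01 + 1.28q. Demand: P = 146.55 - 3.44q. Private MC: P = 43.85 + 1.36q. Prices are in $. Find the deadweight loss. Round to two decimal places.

DWL = $168.06

Market equilibrium (private): 43.85 + 1.36q = 146.55 - 3.44q → q_m = 21.3958.
Social marginal cost = private MC − MEB = 36.84 + 0.08q.
Set SMC = demand: 36.84 + 0.08q = 146.55 - 3.44q → q* = 31.1676.
Between q* and q_m the wedge demand − SMC runs linearly from 0 to MEB(q_m), so the loss is a triangle.
DWL = ½ × 9.7718 × 34.3967 = 168.0588.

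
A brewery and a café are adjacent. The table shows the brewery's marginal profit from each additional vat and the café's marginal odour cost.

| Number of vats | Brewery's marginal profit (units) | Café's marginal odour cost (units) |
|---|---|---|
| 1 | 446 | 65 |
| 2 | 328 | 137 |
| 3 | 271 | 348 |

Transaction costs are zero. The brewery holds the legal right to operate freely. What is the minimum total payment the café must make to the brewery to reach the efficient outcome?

Left alone the brewery would choose level 3 (marginal profit stays positive).
Efficient level: k* = 2 (marginal profit ≥ marginal odour cost through 2).
The café must at least cover the brewery's forgone profit from cutting 3→2: 271 = 271.

271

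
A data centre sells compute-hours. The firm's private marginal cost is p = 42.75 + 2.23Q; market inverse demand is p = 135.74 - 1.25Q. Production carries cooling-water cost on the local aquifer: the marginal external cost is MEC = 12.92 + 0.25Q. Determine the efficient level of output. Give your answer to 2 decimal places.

Social marginal cost = private MC + MEC = 55.67 + 2.48Q.
Set SMC = demand: 55.67 + 2.48Q = 135.74 - 1.25Q → Q* = 21.4665.

Q* = 21.47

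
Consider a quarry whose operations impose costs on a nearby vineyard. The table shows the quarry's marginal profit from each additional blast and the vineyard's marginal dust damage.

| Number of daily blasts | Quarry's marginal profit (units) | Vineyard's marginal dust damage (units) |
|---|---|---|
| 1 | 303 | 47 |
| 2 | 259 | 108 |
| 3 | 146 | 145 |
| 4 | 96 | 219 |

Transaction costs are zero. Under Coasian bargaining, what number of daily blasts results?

Bargaining reaches the level where marginal profit last exceeds marginal dust damage.
That holds through level 3 (146 ≥ 145) but not at 4 (96 < 219).

3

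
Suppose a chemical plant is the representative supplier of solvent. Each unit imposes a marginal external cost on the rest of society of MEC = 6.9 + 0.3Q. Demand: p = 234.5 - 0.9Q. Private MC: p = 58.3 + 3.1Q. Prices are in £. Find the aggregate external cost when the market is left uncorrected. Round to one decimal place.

£595.0

Market equilibrium (private): 58.3 + 3.1Q = 234.5 - 0.9Q → Q_m = 44.0500.
Total external cost = ∫₀^{Q_m} (6.9 + 0.3Q) dQ = 6.9×44.0500 + ½×0.3×44.0500² = 595.0054.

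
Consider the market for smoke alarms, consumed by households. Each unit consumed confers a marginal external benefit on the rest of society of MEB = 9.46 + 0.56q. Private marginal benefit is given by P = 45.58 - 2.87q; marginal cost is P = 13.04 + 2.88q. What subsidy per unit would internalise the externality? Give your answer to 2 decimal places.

Social marginal benefit = demand + MEB = 55.04 - 2.31q.
Set SMB = MC: 55.04 - 2.31q = 13.04 + 2.88q → q* = 8.0925.
The Pigouvian subsidy equals MEB at q*: 9.46 + 0.56×8.0925 = 13.9918.

subsidy = 13.99 per unit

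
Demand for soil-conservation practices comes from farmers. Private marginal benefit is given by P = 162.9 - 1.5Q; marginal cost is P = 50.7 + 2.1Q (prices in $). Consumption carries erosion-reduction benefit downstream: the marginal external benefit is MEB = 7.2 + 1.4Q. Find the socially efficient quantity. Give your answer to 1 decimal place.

Social marginal benefit = demand + MEB = 170.1 - 0.1Q.
Set SMB = MC: 170.1 - 0.1Q = 50.7 + 2.1Q → Q* = 54.2727.

Q* = 54.3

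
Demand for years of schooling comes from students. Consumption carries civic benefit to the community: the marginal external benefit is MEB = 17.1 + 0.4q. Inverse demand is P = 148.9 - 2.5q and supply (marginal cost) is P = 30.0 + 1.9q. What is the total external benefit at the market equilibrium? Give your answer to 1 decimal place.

Market equilibrium (private): 30.0 + 1.9q = 148.9 - 2.5q → q_m = 27.0227.
Total external benefit = ∫₀^{q_m} (17.1 + 0.4q) dq = 17.1×27.0227 + ½×0.4×27.0227² = 608.1334.

608.1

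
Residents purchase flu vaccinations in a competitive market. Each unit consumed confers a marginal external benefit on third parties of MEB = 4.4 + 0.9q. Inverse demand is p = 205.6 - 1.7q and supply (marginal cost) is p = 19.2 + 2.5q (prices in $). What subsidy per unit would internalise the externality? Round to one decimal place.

subsidy = $56.4 per unit

Social marginal benefit = demand + MEB = 210.0 - 0.8q.
Set SMB = MC: 210.0 - 0.8q = 19.2 + 2.5q → q* = 57.8182.
The Pigouvian subsidy equals MEB at q*: 4.4 + 0.9×57.8182 = 56.4364.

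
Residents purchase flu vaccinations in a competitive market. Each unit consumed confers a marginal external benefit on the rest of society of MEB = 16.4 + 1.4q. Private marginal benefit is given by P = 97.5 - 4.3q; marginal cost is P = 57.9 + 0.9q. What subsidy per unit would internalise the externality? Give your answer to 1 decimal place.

subsidy = 37.0 per unit

Social marginal benefit = demand + MEB = 113.9 - 2.9q.
Set SMB = MC: 113.9 - 2.9q = 57.9 + 0.9q → q* = 14.7368.
The Pigouvian subsidy equals MEB at q*: 16.4 + 1.4×14.7368 = 37.0315.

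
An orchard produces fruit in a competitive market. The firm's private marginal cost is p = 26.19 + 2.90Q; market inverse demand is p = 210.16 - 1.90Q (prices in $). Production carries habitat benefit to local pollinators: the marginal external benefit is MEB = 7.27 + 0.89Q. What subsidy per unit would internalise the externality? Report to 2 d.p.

Social marginal cost = private MC − MEB = 18.92 + 2.01Q.
Set SMC = demand: 18.92 + 2.01Q = 210.16 - 1.90Q → Q* = 48.9105.
The Pigouvian subsidy equals MEB at Q*: 7.27 + 0.89×48.9105 = 50.8003.

subsidy = $50.80 per unit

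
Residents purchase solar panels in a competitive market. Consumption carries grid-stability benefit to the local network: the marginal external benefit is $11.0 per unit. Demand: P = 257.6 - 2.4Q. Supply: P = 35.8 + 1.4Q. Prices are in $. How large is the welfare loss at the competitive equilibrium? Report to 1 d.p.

Market equilibrium (private): 35.8 + 1.4Q = 257.6 - 2.4Q → Q_m = 58.3684.
Social marginal benefit = demand + MEB = 268.6 - 2.4Q.
Set SMB = MC: 268.6 - 2.4Q = 35.8 + 1.4Q → Q* = 61.2632.
The welfare-loss triangle has base |Q_m − Q*| and height MEB(Q_m) (the vertical gap between SMB and MC is zero at Q* and MEB at Q_m).
DWL = ½ × 2.8948 × 11.0000 = 15.9214.

DWL = $15.9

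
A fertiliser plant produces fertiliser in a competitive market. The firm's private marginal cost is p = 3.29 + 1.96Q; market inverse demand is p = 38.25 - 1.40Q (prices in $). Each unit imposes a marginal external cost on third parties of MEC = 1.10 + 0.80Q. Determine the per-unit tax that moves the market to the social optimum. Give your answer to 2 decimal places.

tax = $7.61 per unit

Social marginal cost = private MC + MEC = 4.39 + 2.76Q.
Set SMC = demand: 4.39 + 2.76Q = 38.25 - 1.40Q → Q* = 8.1394.
The Pigouvian tax equals MEC at Q*: 1.10 + 0.80×8.1394 = 7.6115.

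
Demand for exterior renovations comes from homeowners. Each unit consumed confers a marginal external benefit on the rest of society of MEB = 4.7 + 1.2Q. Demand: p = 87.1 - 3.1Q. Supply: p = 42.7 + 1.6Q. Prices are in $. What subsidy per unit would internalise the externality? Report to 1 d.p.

subsidy = $21.5 per unit

Social marginal benefit = demand + MEB = 91.8 - 1.9Q.
Set SMB = MC: 91.8 - 1.9Q = 42.7 + 1.6Q → Q* = 14.0286.
The Pigouvian subsidy equals MEB at Q*: 4.7 + 1.2×14.0286 = 21.5343.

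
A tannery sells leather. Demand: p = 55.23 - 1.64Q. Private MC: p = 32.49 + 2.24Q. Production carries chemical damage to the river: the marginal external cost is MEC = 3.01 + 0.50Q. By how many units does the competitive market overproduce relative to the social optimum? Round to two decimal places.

1.36 units

Market equilibrium (private): 32.49 + 2.24Q = 55.23 - 1.64Q → Q_m = 5.8608.
Social marginal cost = private MC + MEC = 35.50 + 2.74Q.
Set SMC = demand: 35.50 + 2.74Q = 55.23 - 1.64Q → Q* = 4.5046.
Gap = |5.8608 − 4.5046| = 1.3562.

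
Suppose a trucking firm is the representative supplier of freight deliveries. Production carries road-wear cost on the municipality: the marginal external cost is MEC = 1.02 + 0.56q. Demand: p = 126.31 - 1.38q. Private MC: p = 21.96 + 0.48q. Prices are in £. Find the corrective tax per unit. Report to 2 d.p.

tax = £24.93 per unit

Social marginal cost = private MC + MEC = 22.98 + 1.04q.
Set SMC = demand: 22.98 + 1.04q = 126.31 - 1.38q → q* = 42.6983.
The Pigouvian tax equals MEC at q*: 1.02 + 0.56×42.6983 = 24.9310.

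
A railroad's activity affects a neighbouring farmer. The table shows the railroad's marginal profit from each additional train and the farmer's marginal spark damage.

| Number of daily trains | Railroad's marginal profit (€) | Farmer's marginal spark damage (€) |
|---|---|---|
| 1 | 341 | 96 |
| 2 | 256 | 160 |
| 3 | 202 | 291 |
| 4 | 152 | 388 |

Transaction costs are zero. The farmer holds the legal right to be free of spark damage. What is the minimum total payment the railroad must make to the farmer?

€256

Efficient level: marginal profit ≥ marginal spark damage through level 2, so k* = 2.
With the farmer holding the right, the railroad must at least compensate total damage at k*: 96 + 160 = 256.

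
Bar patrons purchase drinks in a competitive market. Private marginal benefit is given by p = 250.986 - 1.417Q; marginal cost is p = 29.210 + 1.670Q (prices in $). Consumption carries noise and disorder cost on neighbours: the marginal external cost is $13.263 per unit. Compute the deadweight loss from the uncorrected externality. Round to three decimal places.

DWL = $28.492

Market equilibrium (private): 29.210 + 1.670Q = 250.986 - 1.417Q → Q_m = 71.8419.
Social marginal benefit = demand − MEC = 237.723 - 1.417Q.
Set SMB = MC: 237.723 - 1.417Q = 29.210 + 1.670Q → Q* = 67.5455.
Between Q* and Q_m the wedge MC − SMB runs linearly from 0 to MEC(Q_m), so the loss is a triangle.
DWL = ½ × 4.2964 × 13.2630 = 28.4916.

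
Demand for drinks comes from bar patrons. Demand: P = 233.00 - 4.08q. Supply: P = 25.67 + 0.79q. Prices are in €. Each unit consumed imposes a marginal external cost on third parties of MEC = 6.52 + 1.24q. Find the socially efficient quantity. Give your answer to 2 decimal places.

q* = 32.87

Social marginal benefit = demand − MEC = 226.48 - 5.32q.
Set SMB = MC: 226.48 - 5.32q = 25.67 + 0.79q → q* = 32.8658.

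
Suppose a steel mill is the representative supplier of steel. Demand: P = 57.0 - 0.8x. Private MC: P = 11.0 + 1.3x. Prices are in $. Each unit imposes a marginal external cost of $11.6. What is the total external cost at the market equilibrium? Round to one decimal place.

Market equilibrium (private): 11.0 + 1.3x = 57.0 - 0.8x → x_m = 21.9048.
Total external cost = MEC × x_m = 11.6 × 21.9048 = 254.0957.

$254.1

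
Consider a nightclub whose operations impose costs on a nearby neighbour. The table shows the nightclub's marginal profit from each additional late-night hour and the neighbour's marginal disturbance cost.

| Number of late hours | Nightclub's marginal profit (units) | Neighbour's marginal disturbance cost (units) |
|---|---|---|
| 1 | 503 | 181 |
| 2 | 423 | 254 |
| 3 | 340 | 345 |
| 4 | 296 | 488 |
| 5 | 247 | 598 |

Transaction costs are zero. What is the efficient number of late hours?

Bargaining reaches the level where marginal profit last exceeds marginal disturbance cost.
That holds through level 2 (423 ≥ 254) but not at 3 (340 < 345).

2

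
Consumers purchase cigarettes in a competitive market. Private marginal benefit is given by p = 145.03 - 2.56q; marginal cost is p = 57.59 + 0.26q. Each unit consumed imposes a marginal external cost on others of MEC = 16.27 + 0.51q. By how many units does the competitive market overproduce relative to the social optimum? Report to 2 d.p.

Market equilibrium (private): 57.59 + 0.26q = 145.03 - 2.56q → q_m = 31.0071.
Social marginal benefit = demand − MEC = 128.76 - 3.07q.
Set SMB = MC: 128.76 - 3.07q = 57.59 + 0.26q → q* = 21.3724.
Gap = |31.0071 − 21.3724| = 9.6347.

9.63 units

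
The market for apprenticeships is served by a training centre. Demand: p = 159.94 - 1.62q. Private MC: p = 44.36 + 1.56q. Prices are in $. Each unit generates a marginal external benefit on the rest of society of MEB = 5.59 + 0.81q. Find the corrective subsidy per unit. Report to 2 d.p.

subsidy = $47.00 per unit

Social marginal cost = private MC − MEB = 38.77 + 0.75q.
Set SMC = demand: 38.77 + 0.75q = 159.94 - 1.62q → q* = 51.1266.
The Pigouvian subsidy equals MEB at q*: 5.59 + 0.81×51.1266 = 47.0025.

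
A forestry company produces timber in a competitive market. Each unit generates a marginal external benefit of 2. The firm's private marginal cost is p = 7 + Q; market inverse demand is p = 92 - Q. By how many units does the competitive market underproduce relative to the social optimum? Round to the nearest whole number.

1 units

Market equilibrium (private): 7 + Q = 92 - Q → Q_m = 42.5000.
Social marginal cost = private MC − MEB = 5 + Q.
Set SMC = demand: 5 + Q = 92 - Q → Q* = 43.5000.
Gap = |42.5000 − 43.5000| = 1.0000.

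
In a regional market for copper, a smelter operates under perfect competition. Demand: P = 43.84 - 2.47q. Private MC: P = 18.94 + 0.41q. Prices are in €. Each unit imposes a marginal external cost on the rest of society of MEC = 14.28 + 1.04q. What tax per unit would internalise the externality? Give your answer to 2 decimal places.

tax = €17.10 per unit

Social marginal cost = private MC + MEC = 33.22 + 1.45q.
Set SMC = demand: 33.22 + 1.45q = 43.84 - 2.47q → q* = 2.7092.
The Pigouvian tax equals MEC at q*: 14.28 + 1.04×2.7092 = 17.0976.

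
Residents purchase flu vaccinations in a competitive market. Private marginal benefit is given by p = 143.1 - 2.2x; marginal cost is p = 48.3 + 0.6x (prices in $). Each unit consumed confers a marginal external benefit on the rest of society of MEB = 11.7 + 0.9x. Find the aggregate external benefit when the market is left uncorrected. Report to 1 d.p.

$912.0

Market equilibrium (private): 48.3 + 0.6x = 143.1 - 2.2x → x_m = 33.8571.
Total external benefit = ∫₀^{x_m} (11.7 + 0.9x) dx = 11.7×33.8571 + ½×0.9×33.8571² = 911.9645.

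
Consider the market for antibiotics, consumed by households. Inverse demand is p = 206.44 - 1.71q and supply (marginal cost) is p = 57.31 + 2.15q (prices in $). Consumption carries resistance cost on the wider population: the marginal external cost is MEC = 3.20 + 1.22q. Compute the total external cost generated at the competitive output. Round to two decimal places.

$1034.14

Market equilibrium (private): 57.31 + 2.15q = 206.44 - 1.71q → q_m = 38.6347.
Total external cost = ∫₀^{q_m} (3.20 + 1.22q) dq = 3.20×38.6347 + ½×1.22×38.6347² = 1034.1415.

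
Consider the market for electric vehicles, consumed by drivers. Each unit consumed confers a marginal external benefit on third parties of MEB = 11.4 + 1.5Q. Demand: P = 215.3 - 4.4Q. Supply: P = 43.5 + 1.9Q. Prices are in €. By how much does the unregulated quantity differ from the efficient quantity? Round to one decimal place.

Market equilibrium (private): 43.5 + 1.9Q = 215.3 - 4.4Q → Q_m = 27.2698.
Social marginal benefit = demand + MEB = 226.7 - 2.9Q.
Set SMB = MC: 226.7 - 2.9Q = 43.5 + 1.9Q → Q* = 38.1667.
Gap = |27.2698 − 38.1667| = 10.8969.

10.9 units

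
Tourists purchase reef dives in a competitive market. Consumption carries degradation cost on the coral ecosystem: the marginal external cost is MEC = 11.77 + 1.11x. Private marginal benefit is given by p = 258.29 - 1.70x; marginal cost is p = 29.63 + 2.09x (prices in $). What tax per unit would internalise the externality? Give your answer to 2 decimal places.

tax = $60.90 per unit

Social marginal benefit = demand − MEC = 246.52 - 2.81x.
Set SMB = MC: 246.52 - 2.81x = 29.63 + 2.09x → x* = 44.2633.
The Pigouvian tax equals MEC at x*: 11.77 + 1.11×44.2633 = 60.9023.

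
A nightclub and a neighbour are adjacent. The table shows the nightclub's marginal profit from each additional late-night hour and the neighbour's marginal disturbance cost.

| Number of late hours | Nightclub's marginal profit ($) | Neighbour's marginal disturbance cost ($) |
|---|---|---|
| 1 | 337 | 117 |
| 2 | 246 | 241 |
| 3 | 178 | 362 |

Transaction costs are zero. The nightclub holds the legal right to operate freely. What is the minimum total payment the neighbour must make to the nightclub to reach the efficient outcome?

$178

Left alone the nightclub would choose level 3 (marginal profit stays positive).
Efficient level: k* = 2 (marginal profit ≥ marginal disturbance cost through 2).
The neighbour must at least cover the nightclub's forgone profit from cutting 3→2: 178 = 178.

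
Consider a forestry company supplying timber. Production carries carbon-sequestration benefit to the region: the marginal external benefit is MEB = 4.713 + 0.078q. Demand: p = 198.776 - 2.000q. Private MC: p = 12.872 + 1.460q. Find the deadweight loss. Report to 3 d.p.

Market equilibrium (private): 12.872 + 1.460q = 198.776 - 2.000q → q_m = 53.7295.
Social marginal cost = private MC − MEB = 8.159 + 1.382q.
Set SMC = demand: 8.159 + 1.382q = 198.776 - 2.000q → q* = 56.3622.
The loss is the area between SMC and demand from q* to q_m; with linear curves that's a triangle of height MEB(q_m).
DWL = ½ × 2.6327 × 8.9039 = 11.7206.

DWL = 11.721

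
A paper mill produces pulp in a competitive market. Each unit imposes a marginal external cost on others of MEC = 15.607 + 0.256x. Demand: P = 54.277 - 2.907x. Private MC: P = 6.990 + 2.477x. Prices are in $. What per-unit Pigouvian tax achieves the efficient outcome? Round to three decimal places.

Social marginal cost = private MC + MEC = 22.597 + 2.733x.
Set SMC = demand: 22.597 + 2.733x = 54.277 - 2.907x → x* = 5.6170.
The Pigouvian tax equals MEC at x*: 15.607 + 0.256×5.6170 = 17.0450.

tax = $17.045 per unit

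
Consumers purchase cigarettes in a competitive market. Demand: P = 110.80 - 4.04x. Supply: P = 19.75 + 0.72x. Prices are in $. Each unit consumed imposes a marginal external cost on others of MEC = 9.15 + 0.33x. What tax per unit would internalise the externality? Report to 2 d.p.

Social marginal benefit = demand − MEC = 101.65 - 4.37x.
Set SMB = MC: 101.65 - 4.37x = 19.75 + 0.72x → x* = 16.0904.
The Pigouvian tax equals MEC at x*: 9.15 + 0.33×16.0904 = 14.4598.

tax = $14.46 per unit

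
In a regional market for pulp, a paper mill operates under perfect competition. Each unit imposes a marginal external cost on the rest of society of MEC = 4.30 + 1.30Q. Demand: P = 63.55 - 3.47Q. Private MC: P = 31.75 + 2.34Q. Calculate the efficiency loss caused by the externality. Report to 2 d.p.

DWL = 9.16

Market equilibrium (private): 31.75 + 2.34Q = 63.55 - 3.47Q → Q_m = 5.4733.
Social marginal cost = private MC + MEC = 36.05 + 3.64Q.
Set SMC = demand: 36.05 + 3.64Q = 63.55 - 3.47Q → Q* = 3.8678.
Between Q* and Q_m the wedge SMC − demand runs linearly from 0 to MEC(Q_m), so the loss is a triangle.
DWL = ½ × 1.6055 × 11.4153 = 9.1636.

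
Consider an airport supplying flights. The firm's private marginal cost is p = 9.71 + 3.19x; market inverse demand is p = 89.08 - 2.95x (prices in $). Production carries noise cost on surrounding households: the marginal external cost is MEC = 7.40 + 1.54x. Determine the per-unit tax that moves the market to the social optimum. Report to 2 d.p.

Social marginal cost = private MC + MEC = 17.11 + 4.73x.
Set SMC = demand: 17.11 + 4.73x = 89.08 - 2.95x → x* = 9.3711.
The Pigouvian tax equals MEC at x*: 7.40 + 1.54×9.3711 = 21.8315.

tax = $21.83 per unit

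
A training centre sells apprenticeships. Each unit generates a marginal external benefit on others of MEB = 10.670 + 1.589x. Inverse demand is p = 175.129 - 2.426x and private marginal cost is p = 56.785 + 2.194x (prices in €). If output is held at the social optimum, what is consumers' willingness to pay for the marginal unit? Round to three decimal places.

P = €71.867

Social marginal cost = private MC − MEB = 46.115 + 0.605x.
Set SMC = demand: 46.115 + 0.605x = 175.129 - 2.426x → x* = 42.5648.
Consumer price on the demand curve at x*: 175.129 − 2.426×42.5648 = 71.8668.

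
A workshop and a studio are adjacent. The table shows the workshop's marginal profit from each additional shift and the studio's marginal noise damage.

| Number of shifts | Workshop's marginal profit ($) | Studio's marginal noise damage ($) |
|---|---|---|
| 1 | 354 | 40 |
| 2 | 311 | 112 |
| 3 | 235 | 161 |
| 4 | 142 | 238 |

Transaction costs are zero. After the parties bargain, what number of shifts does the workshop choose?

Bargaining reaches the level where marginal profit last exceeds marginal noise damage.
That holds through level 3 (235 ≥ 161) but not at 4 (142 < 238).

3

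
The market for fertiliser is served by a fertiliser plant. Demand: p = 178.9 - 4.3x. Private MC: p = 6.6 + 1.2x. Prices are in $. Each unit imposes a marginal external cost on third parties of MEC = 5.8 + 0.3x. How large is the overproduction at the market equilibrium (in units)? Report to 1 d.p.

Market equilibrium (private): 6.6 + 1.2x = 178.9 - 4.3x → x_m = 31.3273.
Social marginal cost = private MC + MEC = 12.4 + 1.5x.
Set SMC = demand: 12.4 + 1.5x = 178.9 - 4.3x → x* = 28.7069.
Gap = |31.3273 − 28.7069| = 2.6204.

2.6 units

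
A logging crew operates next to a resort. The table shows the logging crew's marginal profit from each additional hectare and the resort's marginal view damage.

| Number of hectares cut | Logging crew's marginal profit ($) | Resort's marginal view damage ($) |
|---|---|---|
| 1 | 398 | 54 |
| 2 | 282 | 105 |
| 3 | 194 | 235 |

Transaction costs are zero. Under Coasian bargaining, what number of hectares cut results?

Bargaining reaches the level where marginal profit last exceeds marginal view damage.
That holds through level 2 (282 ≥ 105) but not at 3 (194 < 235).

2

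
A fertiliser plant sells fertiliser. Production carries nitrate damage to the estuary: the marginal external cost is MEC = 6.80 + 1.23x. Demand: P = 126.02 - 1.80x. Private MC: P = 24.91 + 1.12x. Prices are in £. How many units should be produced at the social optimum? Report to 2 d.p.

x* = 22.73

Social marginal cost = private MC + MEC = 31.71 + 2.35x.
Set SMC = demand: 31.71 + 2.35x = 126.02 - 1.80x → x* = 22.7253.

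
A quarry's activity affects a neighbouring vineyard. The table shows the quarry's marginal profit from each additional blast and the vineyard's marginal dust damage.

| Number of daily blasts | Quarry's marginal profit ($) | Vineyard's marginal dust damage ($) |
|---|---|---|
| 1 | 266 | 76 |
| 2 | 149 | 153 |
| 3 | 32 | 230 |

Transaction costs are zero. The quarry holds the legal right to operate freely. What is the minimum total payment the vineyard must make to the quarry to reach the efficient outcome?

$181

Left alone the quarry would choose level 3 (marginal profit stays positive).
Efficient level: k* = 1 (marginal profit ≥ marginal dust damage through 1).
The vineyard must at least cover the quarry's forgone profit from cutting 3→1: 149 + 32 = 181.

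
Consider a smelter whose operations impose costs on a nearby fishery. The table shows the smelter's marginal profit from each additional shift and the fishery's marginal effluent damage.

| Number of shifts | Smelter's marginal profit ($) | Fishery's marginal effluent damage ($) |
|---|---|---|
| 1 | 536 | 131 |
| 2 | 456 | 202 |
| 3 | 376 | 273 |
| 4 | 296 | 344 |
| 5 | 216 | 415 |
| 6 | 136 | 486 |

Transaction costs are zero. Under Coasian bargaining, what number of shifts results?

3

Bargaining reaches the level where marginal profit last exceeds marginal effluent damage.
That holds through level 3 (376 ≥ 273) but not at 4 (296 < 344).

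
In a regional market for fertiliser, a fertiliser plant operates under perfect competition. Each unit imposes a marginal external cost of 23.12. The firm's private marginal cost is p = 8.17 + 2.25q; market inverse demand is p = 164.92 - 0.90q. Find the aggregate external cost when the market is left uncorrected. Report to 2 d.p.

Market equilibrium (private): 8.17 + 2.25q = 164.92 - 0.90q → q_m = 49.7619.
Total external cost = MEC × q_m = 23.12 × 49.7619 = 1150.4951.

1150.50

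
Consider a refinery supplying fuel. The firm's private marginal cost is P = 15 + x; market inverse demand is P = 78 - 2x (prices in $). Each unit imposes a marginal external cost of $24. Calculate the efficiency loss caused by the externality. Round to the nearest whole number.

DWL = $96

Market equilibrium (private): 15 + x = 78 - 2x → x_m = 21.0000.
Social marginal cost = private MC + MEC = 39 + x.
Set SMC = demand: 39 + x = 78 - 2x → x* = 13.0000.
The welfare-loss triangle has base |x_m − x*| and height MEC(x_m) (the vertical gap between SMC and demand is zero at x* and MEC at x_m).
DWL = ½ × 8.0000 × 24.0000 = 96.0000.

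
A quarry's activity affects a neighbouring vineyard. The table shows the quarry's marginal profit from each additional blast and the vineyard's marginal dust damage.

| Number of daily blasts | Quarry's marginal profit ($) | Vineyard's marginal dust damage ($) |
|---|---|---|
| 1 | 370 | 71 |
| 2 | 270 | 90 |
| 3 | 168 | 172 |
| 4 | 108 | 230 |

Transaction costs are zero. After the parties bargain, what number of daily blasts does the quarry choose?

Bargaining reaches the level where marginal profit last exceeds marginal dust damage.
That holds through level 2 (270 ≥ 90) but not at 3 (168 < 172).

2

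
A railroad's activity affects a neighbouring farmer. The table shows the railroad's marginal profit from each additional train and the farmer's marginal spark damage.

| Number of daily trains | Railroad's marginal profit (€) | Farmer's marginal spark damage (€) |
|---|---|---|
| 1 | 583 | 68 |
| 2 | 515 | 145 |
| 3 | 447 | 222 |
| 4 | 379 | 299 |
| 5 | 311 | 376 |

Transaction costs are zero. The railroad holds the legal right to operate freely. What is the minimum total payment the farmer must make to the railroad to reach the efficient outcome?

Left alone the railroad would choose level 5 (marginal profit stays positive).
Efficient level: k* = 4 (marginal profit ≥ marginal spark damage through 4).
The farmer must at least cover the railroad's forgone profit from cutting 5→4: 311 = 311.

€311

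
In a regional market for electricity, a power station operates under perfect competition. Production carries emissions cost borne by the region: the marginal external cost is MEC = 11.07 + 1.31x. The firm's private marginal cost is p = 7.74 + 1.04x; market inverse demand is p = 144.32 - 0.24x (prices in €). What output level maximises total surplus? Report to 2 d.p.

Social marginal cost = private MC + MEC = 18.81 + 2.35x.
Set SMC = demand: 18.81 + 2.35x = 144.32 - 0.24x → x* = 48.4595.

x* = 48.46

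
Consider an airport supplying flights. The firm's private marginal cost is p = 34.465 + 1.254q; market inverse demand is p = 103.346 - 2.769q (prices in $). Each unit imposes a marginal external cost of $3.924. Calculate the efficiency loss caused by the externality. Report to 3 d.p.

DWL = $1.914

Market equilibrium (private): 34.465 + 1.254q = 103.346 - 2.769q → q_m = 17.1218.
Social marginal cost = private MC + MEC = 38.389 + 1.254q.
Set SMC = demand: 38.389 + 1.254q = 103.346 - 2.769q → q* = 16.1464.
The loss is the area between SMC and demand from q* to q_m; with linear curves that's a triangle of height MEC(q_m).
DWL = ½ × 0.9754 × 3.9240 = 1.9137.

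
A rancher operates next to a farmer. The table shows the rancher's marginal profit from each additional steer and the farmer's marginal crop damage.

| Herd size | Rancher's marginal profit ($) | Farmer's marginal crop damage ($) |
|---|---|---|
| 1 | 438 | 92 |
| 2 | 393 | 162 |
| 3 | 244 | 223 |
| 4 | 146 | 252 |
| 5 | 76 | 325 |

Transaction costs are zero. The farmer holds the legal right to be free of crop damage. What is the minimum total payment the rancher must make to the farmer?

Efficient level: marginal profit ≥ marginal crop damage through level 3, so k* = 3.
With the farmer holding the right, the rancher must at least compensate total damage at k*: 92 + 162 + 223 = 477.

$477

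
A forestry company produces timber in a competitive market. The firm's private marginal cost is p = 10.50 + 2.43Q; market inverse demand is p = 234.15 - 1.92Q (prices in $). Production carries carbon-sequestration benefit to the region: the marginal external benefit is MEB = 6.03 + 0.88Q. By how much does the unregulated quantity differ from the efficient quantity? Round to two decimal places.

14.78 units

Market equilibrium (private): 10.50 + 2.43Q = 234.15 - 1.92Q → Q_m = 51.4138.
Social marginal cost = private MC − MEB = 4.47 + 1.55Q.
Set SMC = demand: 4.47 + 1.55Q = 234.15 - 1.92Q → Q* = 66.1902.
Gap = |51.4138 − 66.1902| = 14.7764.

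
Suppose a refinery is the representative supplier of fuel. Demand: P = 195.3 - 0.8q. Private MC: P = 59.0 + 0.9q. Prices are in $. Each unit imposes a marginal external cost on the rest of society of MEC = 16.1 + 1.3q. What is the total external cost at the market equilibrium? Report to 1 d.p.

$5469.2

Market equilibrium (private): 59.0 + 0.9q = 195.3 - 0.8q → q_m = 80.1765.
Total external cost = ∫₀^{q_m} (16.1 + 1.3q) dq = 16.1×80.1765 + ½×1.3×80.1765² = 5469.2179.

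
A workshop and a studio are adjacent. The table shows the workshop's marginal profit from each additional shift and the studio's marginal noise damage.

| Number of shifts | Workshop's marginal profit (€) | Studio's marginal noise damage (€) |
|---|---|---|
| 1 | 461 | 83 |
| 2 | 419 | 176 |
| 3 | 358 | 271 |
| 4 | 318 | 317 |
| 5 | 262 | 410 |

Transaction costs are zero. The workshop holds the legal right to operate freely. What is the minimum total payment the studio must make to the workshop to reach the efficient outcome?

Left alone the workshop would choose level 5 (marginal profit stays positive).
Efficient level: k* = 4 (marginal profit ≥ marginal noise damage through 4).
The studio must at least cover the workshop's forgone profit from cutting 5→4: 262 = 262.

€262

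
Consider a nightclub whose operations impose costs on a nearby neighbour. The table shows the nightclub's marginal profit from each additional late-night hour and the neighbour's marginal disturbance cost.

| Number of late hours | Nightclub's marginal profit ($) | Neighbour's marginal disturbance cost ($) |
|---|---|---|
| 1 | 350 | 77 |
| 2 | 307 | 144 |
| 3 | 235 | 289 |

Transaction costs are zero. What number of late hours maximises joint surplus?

Bargaining reaches the level where marginal profit last exceeds marginal disturbance cost.
That holds through level 2 (307 ≥ 144) but not at 3 (235 < 289).

2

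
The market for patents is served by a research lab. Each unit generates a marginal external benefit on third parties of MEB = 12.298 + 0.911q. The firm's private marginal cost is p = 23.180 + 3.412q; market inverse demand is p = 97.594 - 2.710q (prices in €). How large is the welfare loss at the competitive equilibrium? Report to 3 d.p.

DWL = €52.410

Market equilibrium (private): 23.180 + 3.412q = 97.594 - 2.710q → q_m = 12.1552.
Social marginal cost = private MC − MEB = 10.882 + 2.501q.
Set SMC = demand: 10.882 + 2.501q = 97.594 - 2.710q → q* = 16.6402.
Between q* and q_m the wedge demand − SMC runs linearly from 0 to MEB(q_m), so the loss is a triangle.
DWL = ½ × 4.4850 × 23.3714 = 52.4104.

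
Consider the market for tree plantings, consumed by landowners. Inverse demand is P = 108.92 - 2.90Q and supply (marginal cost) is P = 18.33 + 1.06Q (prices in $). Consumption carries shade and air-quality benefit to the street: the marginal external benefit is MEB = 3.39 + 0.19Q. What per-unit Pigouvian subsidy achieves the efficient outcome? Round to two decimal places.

subsidy = $8.13 per unit

Social marginal benefit = demand + MEB = 112.31 - 2.71Q.
Set SMB = MC: 112.31 - 2.71Q = 18.33 + 1.06Q → Q* = 24.9284.
The Pigouvian subsidy equals MEB at Q*: 3.39 + 0.19×24.9284 = 8.1264.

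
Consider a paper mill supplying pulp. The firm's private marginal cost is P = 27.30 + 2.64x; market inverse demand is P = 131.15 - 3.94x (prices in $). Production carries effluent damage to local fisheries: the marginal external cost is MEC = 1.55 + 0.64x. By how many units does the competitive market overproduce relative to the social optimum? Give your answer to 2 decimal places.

1.61 units

Market equilibrium (private): 27.30 + 2.64x = 131.15 - 3.94x → x_m = 15.7827.
Social marginal cost = private MC + MEC = 28.85 + 3.28x.
Set SMC = demand: 28.85 + 3.28x = 131.15 - 3.94x → x* = 14.1690.
Gap = |15.7827 − 14.1690| = 1.6137.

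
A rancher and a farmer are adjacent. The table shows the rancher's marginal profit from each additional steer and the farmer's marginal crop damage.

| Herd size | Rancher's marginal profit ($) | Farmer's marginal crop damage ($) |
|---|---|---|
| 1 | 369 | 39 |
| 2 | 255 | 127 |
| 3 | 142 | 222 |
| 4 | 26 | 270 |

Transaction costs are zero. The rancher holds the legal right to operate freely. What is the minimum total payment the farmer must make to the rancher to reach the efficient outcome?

Left alone the rancher would choose level 4 (marginal profit stays positive).
Efficient level: k* = 2 (marginal profit ≥ marginal crop damage through 2).
The farmer must at least cover the rancher's forgone profit from cutting 4→2: 142 + 26 = 168.

$168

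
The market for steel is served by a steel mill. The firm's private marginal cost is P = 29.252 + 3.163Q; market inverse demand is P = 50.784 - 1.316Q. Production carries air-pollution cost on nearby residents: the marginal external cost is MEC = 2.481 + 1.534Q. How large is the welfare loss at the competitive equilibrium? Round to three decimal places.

Market equilibrium (private): 29.252 + 3.163Q = 50.784 - 1.316Q → Q_m = 4.8073.
Social marginal cost = private MC + MEC = 31.733 + 4.697Q.
Set SMC = demand: 31.733 + 4.697Q = 50.784 - 1.316Q → Q* = 3.1683.
Between Q* and Q_m the wedge SMC − demand runs linearly from 0 to MEC(Q_m), so the loss is a triangle.
DWL = ½ × 1.6390 × 9.8554 = 8.0765.

DWL = 8.077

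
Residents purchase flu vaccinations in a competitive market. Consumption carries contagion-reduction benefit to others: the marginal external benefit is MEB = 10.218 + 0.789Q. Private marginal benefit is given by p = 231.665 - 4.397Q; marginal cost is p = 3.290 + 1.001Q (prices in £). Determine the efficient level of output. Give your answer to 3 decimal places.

Social marginal benefit = demand + MEB = 241.883 - 3.608Q.
Set SMB = MC: 241.883 - 3.608Q = 3.290 + 1.001Q → Q* = 51.7668.

Q* = 51.767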